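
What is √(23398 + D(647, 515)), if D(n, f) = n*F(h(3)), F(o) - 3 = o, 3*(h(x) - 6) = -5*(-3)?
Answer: 2*√8114 ≈ 180.16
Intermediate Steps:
h(x) = 11 (h(x) = 6 + (-5*(-3))/3 = 6 + (⅓)*15 = 6 + 5 = 11)
F(o) = 3 + o
D(n, f) = 14*n (D(n, f) = n*(3 + 11) = n*14 = 14*n)
√(23398 + D(647, 515)) = √(23398 + 14*647) = √(23398 + 9058) = √32456 = 2*√8114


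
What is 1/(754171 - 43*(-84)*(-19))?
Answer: 1/685543 ≈ 1.4587e-6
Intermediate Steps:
1/(754171 - 43*(-84)*(-19)) = 1/(754171 + 3612*(-19)) = 1/(754171 - 68628) = 1/685543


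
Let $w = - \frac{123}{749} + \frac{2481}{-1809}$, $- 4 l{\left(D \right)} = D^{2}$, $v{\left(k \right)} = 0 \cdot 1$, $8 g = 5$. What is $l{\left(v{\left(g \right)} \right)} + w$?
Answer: $- \frac{693592}{451647} \approx -1.5357$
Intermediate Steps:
$g = \frac{5}{8}$ ($g = \frac{1}{8} \cdot 5 = \frac{5}{8} \approx 0.625$)
$v{\left(k \right)} = 0$
$l{\left(D \right)} = - \frac{D^{2}}{4}$
$w = - \frac{693592}{451647}$ ($w = \left(-123\right) \frac{1}{749} + 2481 \left(- \frac{1}{1809}\right) = - \frac{123}{749} - \frac{827}{603} = - \frac{693592}{451647} \approx -1.5357$)
$l{\left(v{\left(g \right)} \right)} + w = - \frac{0^{2}}{4} - \frac{693592}{451647} = \left(- \frac{1}{4}\right) 0 - \frac{693592}{451647} = 0 - \frac{693592}{451647} = - \frac{693592}{451647}$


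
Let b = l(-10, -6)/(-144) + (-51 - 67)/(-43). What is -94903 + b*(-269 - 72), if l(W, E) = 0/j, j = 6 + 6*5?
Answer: -4121067/43 ≈ -95839.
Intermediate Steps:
j = 36 (j = 6 + 30 = 36)
l(W, E) = 0 (l(W, E) = 0/36 = 0*(1/36) = 0)
b = 118/43 (b = 0/(-144) + (-51 - 67)/(-43) = 0*(-1/144) - 118*(-1/43) = 0 + 118/43 = 118/43 ≈ 2.7442)
-94903 + b*(-269 - 72) = -94903 + 118*(-269 - 72)/43 = -94903 + (118/43)*(-341) = -94903 - 40238/43 = -4121067/43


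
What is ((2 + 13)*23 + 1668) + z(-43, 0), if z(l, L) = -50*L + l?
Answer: 1970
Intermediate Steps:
z(l, L) = l - 50*L
((2 + 13)*23 + 1668) + z(-43, 0) = ((2 + 13)*23 + 1668) + (-43 - 50*0) = (15*23 + 1668) + (-43 + 0) = (345 + 1668) - 43 = 2013 - 43 = 1970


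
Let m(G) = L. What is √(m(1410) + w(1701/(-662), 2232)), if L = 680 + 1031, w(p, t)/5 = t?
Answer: √12871 ≈ 113.45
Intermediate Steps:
w(p, t) = 5*t
L = 1711
m(G) = 1711
√(m(1410) + w(1701/(-662), 2232)) = √(1711 + 5*2232) = √(1711 + 11160) = √12871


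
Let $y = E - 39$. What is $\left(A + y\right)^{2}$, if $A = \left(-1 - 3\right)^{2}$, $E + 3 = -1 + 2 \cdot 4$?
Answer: $361$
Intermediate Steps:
$E = 4$ ($E = -3 + \left(-1 + 2 \cdot 4\right) = -3 + \left(-1 + 8\right) = -3 + 7 = 4$)
$A = 16$ ($A = \left(-4\right)^{2} = 16$)
$y = -35$ ($y = 4 - 39 = -35$)
$\left(A + y\right)^{2} = \left(16 - 35\right)^{2} = \left(-19\right)^{2} = 361$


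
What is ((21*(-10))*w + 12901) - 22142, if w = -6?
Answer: -7981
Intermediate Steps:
((21*(-10))*w + 12901) - 22142 = ((21*(-10))*(-6) + 12901) - 22142 = (-210*(-6) + 12901) - 22142 = (1260 + 12901) - 22142 = 14161 - 22142 = -7981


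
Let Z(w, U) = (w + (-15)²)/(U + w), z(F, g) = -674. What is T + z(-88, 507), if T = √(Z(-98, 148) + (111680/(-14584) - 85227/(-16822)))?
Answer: -674 + 2*I*√75390431017629/76666265 ≈ -674.0 + 0.22651*I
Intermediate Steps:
Z(w, U) = (225 + w)/(U + w) (Z(w, U) = (w + 225)/(U + w) = (225 + w)/(U + w))
T = 2*I*√75390431017629/76666265 (T = √((225 - 98)/(148 - 98) + (111680/(-14584) - 85227/(-16822))) = √(127/50 + (111680*(-1/14584) - 85227*(-1/16822))) = √((1/50)*127 + (-13960/1823 + 85227/16822)) = √(127/50 - 79466299/30666506) = √(-19667172/383331325) = 2*I*√75390431017629/76666265 ≈ 0.22651*I)
T + z(-88, 507) = 2*I*√75390431017629/76666265 - 674 = -674 + 2*I*√75390431017629/76666265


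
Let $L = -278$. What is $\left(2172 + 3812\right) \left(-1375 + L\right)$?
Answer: $-9891552$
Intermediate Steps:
$\left(2172 + 3812\right) \left(-1375 + L\right) = \left(2172 + 3812\right) \left(-1375 - 278\right) = 5984 \left(-1653\right) = -9891552$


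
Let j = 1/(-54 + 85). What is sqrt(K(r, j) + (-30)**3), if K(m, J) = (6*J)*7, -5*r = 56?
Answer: I*sqrt(25945698)/31 ≈ 164.31*I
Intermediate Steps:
j = 1/31 ≈ 0.032258
r = -56/5 (r = -1/5*56 = -56/5 ≈ -11.200)
K(m, J) = 42*J
sqrt(K(r, j) + (-30)**3) = sqrt(42*(1/31) + (-30)**3) = sqrt(42/31 - 27000) = sqrt(-836958/31) = I*sqrt(25945698)/31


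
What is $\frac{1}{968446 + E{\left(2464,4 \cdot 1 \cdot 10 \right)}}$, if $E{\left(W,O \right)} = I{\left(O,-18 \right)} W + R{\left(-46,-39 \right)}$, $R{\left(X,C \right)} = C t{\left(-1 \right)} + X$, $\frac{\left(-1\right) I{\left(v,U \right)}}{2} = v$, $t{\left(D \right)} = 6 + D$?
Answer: $\frac{1}{771085} \approx 1.2969 \cdot 10^{-6}$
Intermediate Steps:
$I{\left(v,U \right)} = - 2 v$
$R{\left(X,C \right)} = X + 5 C$ ($R{\left(X,C \right)} = C \left(6 - 1\right) + X = C 5 + X = 5 C + X = X + 5 C$)
$E{\left(W,O \right)} = -241 - 2 O W$ ($E{\left(W,O \right)} = - 2 O W + \left(-46 + 5 \left(-39\right)\right) = - 2 O W - 241 = -241 - 2 O W$)
$\frac{1}{968446 + E{\left(2464,4 \cdot 1 \cdot 10 \right)}} = \frac{1}{968446 - \left(241 + 2 \cdot 4 \cdot 1 \cdot 10 \cdot 2464\right)} = \frac{1}{968446 - \left(241 + 2 \cdot 4 \cdot 10 \cdot 2464\right)} = \frac{1}{968446 - \left(241 + 80 \cdot 2464\right)} = \frac{1}{968446 - 197361} = \frac{1}{771085}$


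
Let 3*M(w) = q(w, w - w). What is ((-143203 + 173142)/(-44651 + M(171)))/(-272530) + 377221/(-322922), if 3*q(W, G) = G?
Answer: -1147573370807968/982388224800415 ≈ -1.1681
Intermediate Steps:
q(W, G) = G/3
M(w) = 0 (M(w) = ((w - w)/3)/3 = ((1/3)*0)/3 = (1/3)*0 = 0)
((-143203 + 173142)/(-44651 + M(171)))/(-272530) + 377221/(-322922) = ((-143203 + 173142)/(-44651 + 0))/(-272530) + 377221/(-322922) = (29939/(-44651))*(-1/272530) + 377221*(-1/322922) = (29939*(-1/44651))*(-1/272530) - 377221/322922 = -29939/44651*(-1/272530) - 377221/322922 = 29939/12168737030 - 377221/322922 = -1147573370807968/982388224800415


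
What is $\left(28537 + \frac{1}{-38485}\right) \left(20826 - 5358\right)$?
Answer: $\frac{16987675995792}{38485} \approx 4.4141 \cdot 10^{8}$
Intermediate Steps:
$\left(28537 + \frac{1}{-38485}\right) \left(20826 - 5358\right) = \left(28537 - \frac{1}{38485}\right) 15468 = \frac{1098246444}{38485} \cdot 15468 = \frac{16987675995792}{38485}$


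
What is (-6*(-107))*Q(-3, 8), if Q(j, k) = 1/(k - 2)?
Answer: 107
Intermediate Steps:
Q(j, k) = 1/(-2 + k)
(-6*(-107))*Q(-3, 8) = (-6*(-107))/(-2 + 8) = 642/6 = 642*(⅙) = 107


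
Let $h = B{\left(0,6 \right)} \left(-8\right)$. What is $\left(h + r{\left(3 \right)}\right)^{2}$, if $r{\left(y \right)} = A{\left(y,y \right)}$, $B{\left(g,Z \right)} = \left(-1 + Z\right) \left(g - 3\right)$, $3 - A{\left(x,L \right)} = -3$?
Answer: $15876$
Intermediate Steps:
$A{\left(x,L \right)} = 6$ ($A{\left(x,L \right)} = 3 - -3 = 3 + 3 = 6$)
$B{\left(g,Z \right)} = \left(-1 + Z\right) \left(-3 + g\right)$
$r{\left(y \right)} = 6$
$h = 120$ ($h = \left(3 - 0 - 18 + 6 \cdot 0\right) \left(-8\right) = \left(3 + 0 - 18 + 0\right) \left(-8\right) = \left(-15\right) \left(-8\right) = 120$)
$\left(h + r{\left(3 \right)}\right)^{2} = \left(120 + 6\right)^{2} = 126^{2} = 15876$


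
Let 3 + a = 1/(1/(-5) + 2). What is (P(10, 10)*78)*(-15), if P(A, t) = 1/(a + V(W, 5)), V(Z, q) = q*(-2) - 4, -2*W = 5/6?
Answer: 5265/74 ≈ 71.149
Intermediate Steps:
W = -5/12 (W = -5/(2*6) = -½*⅚ = -5/12 ≈ -0.41667)
V(Z, q) = -4 - 2*q (V(Z, q) = -2*q - 4 = -4 - 2*q)
a = -22/9 (a = -3 + 1/(1/(-5) + 2) = -3 + 1/(-⅕ + 2) = -3 + 1/(9/5) = -3 + 5/9 = -22/9 ≈ -2.4444)
P(A, t) = -9/148 (P(A, t) = 1/(-22/9 + (-4 - 2*5)) = 1/(-22/9 + (-4 - 10)) = 1/(-22/9 - 14) = 1/(-148/9) = -9/148)
(P(10, 10)*78)*(-15) = -9/148*78*(-15) = -351/74*(-15) = 5265/74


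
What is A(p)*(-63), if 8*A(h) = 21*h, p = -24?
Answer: 3969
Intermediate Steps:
A(h) = 21*h/8 (A(h) = (21*h)/8 = 21*h/8)
A(p)*(-63) = ((21/8)*(-24))*(-63) = -63*(-63) = 3969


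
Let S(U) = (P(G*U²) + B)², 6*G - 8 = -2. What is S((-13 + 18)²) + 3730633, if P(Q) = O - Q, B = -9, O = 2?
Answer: 4130057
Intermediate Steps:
G = 1 (G = 4/3 + (⅙)*(-2) = 4/3 - ⅓ = 1)
P(Q) = 2 - Q
S(U) = (-7 - U²)² (S(U) = ((2 - U²) - 9)² = (-7 - U²)²)
S((-13 + 18)²) + 3730633 = (7 + ((-13 + 18)²)²)² + 3730633 = (7 + (5²)²)² + 3730633 = (7 + 25²)² + 3730633 = (7 + 625)² + 3730633 = 632² + 3730633 = 399424 + 3730633 = 4130057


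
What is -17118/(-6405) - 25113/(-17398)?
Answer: 152889243/37144730 ≈ 4.1160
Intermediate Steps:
-17118/(-6405) - 25113/(-17398) = -17118*(-1/6405) - 25113*(-1/17398) = 5706/2135 + 25113/17398 = 152889243/37144730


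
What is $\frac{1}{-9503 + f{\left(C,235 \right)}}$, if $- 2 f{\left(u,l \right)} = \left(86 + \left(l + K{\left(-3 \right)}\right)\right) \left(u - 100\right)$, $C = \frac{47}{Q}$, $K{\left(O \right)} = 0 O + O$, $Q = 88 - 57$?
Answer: $\frac{31}{190834} \approx 0.00016244$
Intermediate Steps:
$Q = 31$ ($Q = 88 - 57 = 31$)
$K{\left(O \right)} = O$ ($K{\left(O \right)} = 0 + O = O$)
$C = \frac{47}{31} \approx 1.5161$
$f{\left(u,l \right)} = - \frac{\left(-100 + u\right) \left(83 + l\right)}{2}$ ($f{\left(u,l \right)} = - \frac{\left(86 + \left(l - 3\right)\right) \left(u - 100\right)}{2} = - \frac{\left(86 + \left(-3 + l\right)\right) \left(-100 + u\right)}{2} = - \frac{\left(83 + l\right) \left(-100 + u\right)}{2} = - \frac{\left(-100 + u\right) \left(83 + l\right)}{2}$)
$\frac{1}{-9503 + f{\left(C,235 \right)}} = \frac{1}{-9503 + \left(4150 + 50 \cdot 235 - \frac{3901}{62} - \frac{235}{2} \cdot \frac{47}{31}\right)} = \frac{1}{-9503 + \left(4150 + 11750 - \frac{3901}{62} - \frac{11045}{62}\right)} = \frac{1}{-9503 + \frac{485427}{31}} = \frac{1}{\frac{190834}{31}} = \frac{31}{190834}$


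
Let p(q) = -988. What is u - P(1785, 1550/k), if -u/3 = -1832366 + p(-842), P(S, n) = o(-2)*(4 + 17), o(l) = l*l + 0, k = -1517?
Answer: 5499978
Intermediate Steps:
o(l) = l² (o(l) = l² + 0 = l²)
P(S, n) = 84 (P(S, n) = (-2)²*(4 + 17) = 4*21 = 84)
u = 5500062 (u = -3*(-1832366 - 988) = -3*(-1833354) = 5500062)
u - P(1785, 1550/k) = 5500062 - 1*84 = 5500062 - 84 = 5499978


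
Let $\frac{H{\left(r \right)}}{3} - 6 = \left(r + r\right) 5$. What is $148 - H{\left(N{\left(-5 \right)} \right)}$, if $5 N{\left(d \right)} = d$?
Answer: $160$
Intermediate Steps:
$N{\left(d \right)} = \frac{d}{5}$
$H{\left(r \right)} = 18 + 30 r$ ($H{\left(r \right)} = 18 + 3 \left(r + r\right) 5 = 18 + 3 \cdot 2 r 5 = 18 + 3 \cdot 10 r = 18 + 30 r$)
$148 - H{\left(N{\left(-5 \right)} \right)} = 148 - \left(18 + 30 \cdot \frac{1}{5} \left(-5\right)\right) = 148 - \left(18 + 30 \left(-1\right)\right) = 148 - \left(18 - 30\right) = 148 - -12 = 148 + 12 = 160$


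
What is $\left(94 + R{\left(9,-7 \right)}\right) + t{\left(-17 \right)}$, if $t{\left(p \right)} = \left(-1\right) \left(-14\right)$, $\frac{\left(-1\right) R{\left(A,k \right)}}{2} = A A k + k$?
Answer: $1256$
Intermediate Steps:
$R{\left(A,k \right)} = - 2 k - 2 k A^{2}$ ($R{\left(A,k \right)} = - 2 \left(A A k + k\right) = - 2 \left(A^{2} k + k\right) = - 2 \left(k A^{2} + k\right) = - 2 \left(k + k A^{2}\right) = - 2 k - 2 k A^{2}$)
$t{\left(p \right)} = 14$
$\left(94 + R{\left(9,-7 \right)}\right) + t{\left(-17 \right)} = \left(94 - - 14 \left(1 + 9^{2}\right)\right) + 14 = \left(94 - - 14 \left(1 + 81\right)\right) + 14 = \left(94 - \left(-14\right) 82\right) + 14 = \left(94 + 1148\right) + 14 = 1242 + 14 = 1256$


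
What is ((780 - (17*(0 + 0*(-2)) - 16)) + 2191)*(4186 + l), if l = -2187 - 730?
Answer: 3790503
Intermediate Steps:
l = -2917
((780 - (17*(0 + 0*(-2)) - 16)) + 2191)*(4186 + l) = ((780 - (17*(0 + 0*(-2)) - 16)) + 2191)*(4186 - 2917) = ((780 - (17*(0 + 0) - 16)) + 2191)*1269 = ((780 - (17*0 - 16)) + 2191)*1269 = ((780 - (0 - 16)) + 2191)*1269 = ((780 - 1*(-16)) + 2191)*1269 = ((780 + 16) + 2191)*1269 = (796 + 2191)*1269 = 2987*1269 = 3790503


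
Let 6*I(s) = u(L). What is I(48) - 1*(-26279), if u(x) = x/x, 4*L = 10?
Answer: 157675/6 ≈ 26279.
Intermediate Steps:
L = 5/2 (L = (1/4)*10 = 5/2 ≈ 2.5000)
u(x) = 1
I(s) = 1/6 (I(s) = (1/6)*1 = 1/6)
I(48) - 1*(-26279) = 1/6 - 1*(-26279) = 1/6 + 26279 = 157675/6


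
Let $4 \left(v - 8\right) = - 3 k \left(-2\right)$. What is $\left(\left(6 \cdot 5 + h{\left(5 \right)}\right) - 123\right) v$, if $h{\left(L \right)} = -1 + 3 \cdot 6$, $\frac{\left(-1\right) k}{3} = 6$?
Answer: $1444$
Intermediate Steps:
$k = -18$ ($k = \left(-3\right) 6 = -18$)
$h{\left(L \right)} = 17$ ($h{\left(L \right)} = -1 + 18 = 17$)
$v = -19$ ($v = 8 + \frac{\left(-3\right) \left(-18\right) \left(-2\right)}{4} = 8 + \frac{54 \left(-2\right)}{4} = 8 + \frac{1}{4} \left(-108\right) = 8 - 27 = -19$)
$\left(\left(6 \cdot 5 + h{\left(5 \right)}\right) - 123\right) v = \left(\left(6 \cdot 5 + 17\right) - 123\right) \left(-19\right) = \left(\left(30 + 17\right) - 123\right) \left(-19\right) = \left(47 - 123\right) \left(-19\right) = \left(-76\right) \left(-19\right) = 1444$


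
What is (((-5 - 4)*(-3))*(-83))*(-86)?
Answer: 192726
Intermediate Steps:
(((-5 - 4)*(-3))*(-83))*(-86) = (-9*(-3)*(-83))*(-86) = (27*(-83))*(-86) = -2241*(-86) = 192726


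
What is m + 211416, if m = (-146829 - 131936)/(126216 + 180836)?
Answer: 64915426867/307052 ≈ 2.1142e+5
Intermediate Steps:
m = -278765/307052 ≈ -0.90788
m + 211416 = -278765/307052 + 211416 = 64915426867/307052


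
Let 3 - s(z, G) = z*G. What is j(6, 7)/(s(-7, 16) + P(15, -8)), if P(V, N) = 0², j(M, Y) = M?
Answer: 6/115 ≈ 0.052174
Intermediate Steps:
P(V, N) = 0
s(z, G) = 3 - G*z (s(z, G) = 3 - z*G = 3 - G*z)
j(6, 7)/(s(-7, 16) + P(15, -8)) = 6/((3 - 1*16*(-7)) + 0) = 6/((3 + 112) + 0) = 6/(115 + 0) = 6/115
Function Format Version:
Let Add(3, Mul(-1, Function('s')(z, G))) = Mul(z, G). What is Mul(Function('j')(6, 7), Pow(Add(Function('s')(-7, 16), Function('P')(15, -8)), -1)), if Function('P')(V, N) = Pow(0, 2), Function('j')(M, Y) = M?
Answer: Rational(6, 115) ≈ 0.052174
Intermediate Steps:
Function('P')(V, N) = 0
Function('s')(z, G) = Add(3, Mul(-1, G, z)) (Function('s')(z, G) = Add(3, Mul(-1, Mul(z, G))) = Add(3, Mul(-1, Mul(G, z))) = Add(3, Mul(-1, G, z)))
Mul(Function('j')(6, 7), Pow(Add(Function('s')(-7, 16), Function('P')(15, -8)), -1)) = Mul(6, Pow(Add(Add(3, Mul(-1, 16, -7)), 0), -1)) = Mul(6, Pow(Add(Add(3, 112), 0), -1)) = Mul(6, Pow(Add(115, 0), -1)) = Mul(6, Pow(115, -1)) = Mul(6, Rational(1, 115)) = Rational(6, 115)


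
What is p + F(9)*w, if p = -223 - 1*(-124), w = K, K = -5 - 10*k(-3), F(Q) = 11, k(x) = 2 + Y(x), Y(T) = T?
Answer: -44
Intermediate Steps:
k(x) = 2 + x
K = 5 (K = -5 - 10*(2 - 3) = -5 - 10*(-1) = -5 + 10 = 5)
w = 5
p = -99 (p = -223 + 124 = -99)
p + F(9)*w = -99 + 11*5 = -99 + 55 = -44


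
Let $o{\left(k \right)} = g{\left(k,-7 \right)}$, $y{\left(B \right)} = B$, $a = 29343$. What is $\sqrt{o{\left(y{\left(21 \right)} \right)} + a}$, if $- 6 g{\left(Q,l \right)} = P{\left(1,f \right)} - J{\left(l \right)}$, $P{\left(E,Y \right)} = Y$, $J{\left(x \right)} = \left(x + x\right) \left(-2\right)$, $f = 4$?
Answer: $\sqrt{29347} \approx 171.31$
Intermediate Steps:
$J{\left(x \right)} = - 4 x$ ($J{\left(x \right)} = 2 x \left(-2\right) = - 4 x$)
$g{\left(Q,l \right)} = - \frac{2}{3} - \frac{2 l}{3}$ ($g{\left(Q,l \right)} = - \frac{4 - - 4 l}{6} = - \frac{4 + 4 l}{6} = - \frac{2}{3} - \frac{2 l}{3}$)
$o{\left(k \right)} = 4$ ($o{\left(k \right)} = - \frac{2}{3} - - \frac{14}{3} = - \frac{2}{3} + \frac{14}{3} = 4$)
$\sqrt{o{\left(y{\left(21 \right)} \right)} + a} = \sqrt{4 + 29343} = \sqrt{29347}$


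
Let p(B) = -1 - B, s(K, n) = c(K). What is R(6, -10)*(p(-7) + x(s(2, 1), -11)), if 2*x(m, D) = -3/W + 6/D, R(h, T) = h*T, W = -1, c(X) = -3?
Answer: -4770/11 ≈ -433.64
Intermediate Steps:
s(K, n) = -3
R(h, T) = T*h
x(m, D) = 3/2 + 3/D (x(m, D) = (-3/(-1) + 6/D)/2 = (-3*(-1) + 6/D)/2 = (3 + 6/D)/2 = 3/2 + 3/D)
R(6, -10)*(p(-7) + x(s(2, 1), -11)) = (-10*6)*((-1 - 1*(-7)) + (3/2 + 3/(-11))) = -60*((-1 + 7) + (3/2 + 3*(-1/11))) = -60*(6 + (3/2 - 3/11)) = -60*(6 + 27/22) = -60*159/22 = -4770/11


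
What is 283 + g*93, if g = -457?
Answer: -42218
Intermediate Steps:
283 + g*93 = 283 - 457*93 = 283 - 42501 = -42218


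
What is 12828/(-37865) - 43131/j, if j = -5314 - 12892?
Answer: 1399608747/689370190 ≈ 2.0303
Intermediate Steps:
j = -18206
12828/(-37865) - 43131/j = 12828/(-37865) - 43131/(-18206) = 12828*(-1/37865) - 43131*(-1/18206) = -12828/37865 + 43131/18206 = 1399608747/689370190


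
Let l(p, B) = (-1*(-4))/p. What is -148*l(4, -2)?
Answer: -148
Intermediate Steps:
l(p, B) = 4/p
-148*l(4, -2) = -592/4 = -148*1 = -148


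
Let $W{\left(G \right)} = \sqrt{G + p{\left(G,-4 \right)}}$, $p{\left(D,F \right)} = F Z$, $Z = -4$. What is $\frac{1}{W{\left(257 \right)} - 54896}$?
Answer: $- \frac{54896}{3013570543} - \frac{\sqrt{273}}{3013570543} \approx -1.8222 \cdot 10^{-5}$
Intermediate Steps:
$p{\left(D,F \right)} = - 4 F$ ($p{\left(D,F \right)} = F \left(-4\right) = - 4 F$)
$W{\left(G \right)} = \sqrt{16 + G}$ ($W{\left(G \right)} = \sqrt{G - -16} = \sqrt{G + 16} = \sqrt{16 + G}$)
$\frac{1}{W{\left(257 \right)} - 54896} = \frac{1}{\sqrt{16 + 257} - 54896} = \frac{1}{\sqrt{273} - 54896} = \frac{1}{-54896 + \sqrt{273}}$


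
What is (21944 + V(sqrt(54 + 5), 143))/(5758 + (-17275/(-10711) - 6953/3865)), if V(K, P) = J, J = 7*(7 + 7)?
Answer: 456247523315/119181032331 ≈ 3.8282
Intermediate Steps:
J = 98 (J = 7*14 = 98)
V(K, P) = 98
(21944 + V(sqrt(54 + 5), 143))/(5758 + (-17275/(-10711) - 6953/3865)) = (21944 + 98)/(5758 + (-17275/(-10711) - 6953/3865)) = 22042/(5758 + (-17275*(-1/10711) - 6953*1/3865)) = 22042/(5758 + (17275/10711 - 6953/3865)) = 22042/(5758 - 7705708/41398015) = 22042/(238362064662/41398015) = 22042*(41398015/238362064662) = 456247523315/119181032331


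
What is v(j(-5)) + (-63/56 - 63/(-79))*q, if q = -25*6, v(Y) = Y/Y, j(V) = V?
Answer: 15841/316 ≈ 50.130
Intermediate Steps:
v(Y) = 1
q = -150
v(j(-5)) + (-63/56 - 63/(-79))*q = 1 + (-63/56 - 63/(-79))*(-150) = 1 + (-63*1/56 - 63*(-1/79))*(-150) = 1 + (-9/8 + 63/79)*(-150) = 1 - 207/632*(-150) = 1 + 15525/316 = 15841/316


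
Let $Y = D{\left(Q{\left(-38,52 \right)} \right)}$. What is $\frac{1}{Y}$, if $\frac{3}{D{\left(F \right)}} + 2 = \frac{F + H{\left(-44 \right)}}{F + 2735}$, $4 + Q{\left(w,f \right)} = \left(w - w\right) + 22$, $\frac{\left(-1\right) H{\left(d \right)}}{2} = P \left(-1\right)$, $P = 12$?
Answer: $- \frac{5464}{8259} \approx -0.66158$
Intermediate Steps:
$H{\left(d \right)} = 24$ ($H{\left(d \right)} = - 2 \cdot 12 \left(-1\right) = \left(-2\right) \left(-12\right) = 24$)
$Q{\left(w,f \right)} = 18$ ($Q{\left(w,f \right)} = -4 + \left(\left(w - w\right) + 22\right) = -4 + \left(0 + 22\right) = -4 + 22 = 18$)
$D{\left(F \right)} = \frac{3}{-2 + \frac{24 + F}{2735 + F}}$ ($D{\left(F \right)} = \frac{3}{-2 + \frac{F + 24}{F + 2735}} = \frac{3}{-2 + \frac{24 + F}{2735 + F}}$)
$Y = - \frac{8259}{5464}$ ($Y = \frac{3 \left(-2735 - 18\right)}{5446 + 18} = \frac{3 \left(-2735 - 18\right)}{5464} = 3 \cdot \frac{1}{5464} \left(-2753\right) = - \frac{8259}{5464} \approx -1.5115$)
$\frac{1}{Y} = \frac{1}{- \frac{8259}{5464}} = - \frac{5464}{8259}$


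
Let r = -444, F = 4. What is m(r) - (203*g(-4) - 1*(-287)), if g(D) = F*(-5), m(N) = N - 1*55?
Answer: 3274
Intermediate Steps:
m(N) = -55 + N (m(N) = N - 55 = -55 + N)
g(D) = -20 (g(D) = 4*(-5) = -20)
m(r) - (203*g(-4) - 1*(-287)) = (-55 - 444) - (203*(-20) - 1*(-287)) = -499 - (-4060 + 287) = -499 - 1*(-3773) = -499 + 3773 = 3274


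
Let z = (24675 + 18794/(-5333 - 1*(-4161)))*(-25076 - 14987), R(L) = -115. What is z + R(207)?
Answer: -578916547029/586 ≈ -9.8791e+8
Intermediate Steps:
z = -578916479639/586 (z = (24675 + 18794/(-5333 + 4161))*(-40063) = (24675 + 18794/(-1172))*(-40063) = (24675 + 18794*(-1/1172))*(-40063) = (24675 - 9397/586)*(-40063) = (14450153/586)*(-40063) = -578916479639/586 ≈ -9.8791e+8)
z + R(207) = -578916479639/586 - 115 = -578916547029/586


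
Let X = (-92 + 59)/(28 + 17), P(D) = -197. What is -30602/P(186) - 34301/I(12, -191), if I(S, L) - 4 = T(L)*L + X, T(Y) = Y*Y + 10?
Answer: 3199438432387/20595693202 ≈ 155.34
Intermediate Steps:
T(Y) = 10 + Y² (T(Y) = Y² + 10 = 10 + Y²)
X = -11/15 (X = -33/45 = -33*1/45 = -11/15 ≈ -0.73333)
I(S, L) = 49/15 + L*(10 + L²) (I(S, L) = 4 + ((10 + L²)*L - 11/15) = 4 + (L*(10 + L²) - 11/15) = 4 + (-11/15 + L*(10 + L²)) = 49/15 + L*(10 + L²))
-30602/P(186) - 34301/I(12, -191) = -30602/(-197) - 34301/(49/15 + (-191)³ + 10*(-191)) = -30602*(-1/197) - 34301/(49/15 - 6967871 - 1910) = 30602/197 - 34301/(-104546666/15) = 30602/197 - 34301*(-15/104546666) = 30602/197 + 514515/104546666 = 3199438432387/20595693202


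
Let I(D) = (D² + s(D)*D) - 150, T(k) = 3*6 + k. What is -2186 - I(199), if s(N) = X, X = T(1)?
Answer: -45418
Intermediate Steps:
T(k) = 18 + k
X = 19 (X = 18 + 1 = 19)
s(N) = 19
I(D) = -150 + D² + 19*D (I(D) = (D² + 19*D) - 150 = -150 + D² + 19*D)
-2186 - I(199) = -2186 - (-150 + 199² + 19*199) = -2186 - (-150 + 39601 + 3781) = -2186 - 1*43232 = -2186 - 43232 = -45418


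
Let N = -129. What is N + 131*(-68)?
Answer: -9037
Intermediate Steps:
N + 131*(-68) = -129 + 131*(-68) = -129 - 8908 = -9037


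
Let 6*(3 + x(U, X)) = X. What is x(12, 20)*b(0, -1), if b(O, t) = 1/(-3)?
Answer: -⅑ ≈ -0.11111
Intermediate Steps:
b(O, t) = -⅓
x(U, X) = -3 + X/6
x(12, 20)*b(0, -1) = (-3 + (⅙)*20)*(-⅓) = (-3 + 10/3)*(-⅓) = (⅓)*(-⅓) = -⅑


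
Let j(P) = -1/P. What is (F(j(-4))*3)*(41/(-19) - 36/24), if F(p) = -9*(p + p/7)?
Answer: 3753/133 ≈ 28.218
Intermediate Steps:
F(p) = -72*p/7 (F(p) = -9*(p + p*(1/7)) = -9*(p + p/7) = -72*p/7)
(F(j(-4))*3)*(41/(-19) - 36/24) = (-(-72)/(7*(-4))*3)*(41/(-19) - 36/24) = (-(-72)*(-1)/(7*4)*3)*(41*(-1/19) - 36*1/24) = (-72/7*1/4*3)*(-41/19 - 3/2) = -18/7*3*(-139/38) = -54/7*(-139/38) = 3753/133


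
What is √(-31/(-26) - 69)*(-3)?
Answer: -3*I*√45838/26 ≈ -24.704*I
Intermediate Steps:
√(-31/(-26) - 69)*(-3) = √(-31*(-1/26) - 69)*(-3) = √(31/26 - 69)*(-3) = √(-1763/26)*(-3) = (I*√45838/26)*(-3) = -3*I*√45838/26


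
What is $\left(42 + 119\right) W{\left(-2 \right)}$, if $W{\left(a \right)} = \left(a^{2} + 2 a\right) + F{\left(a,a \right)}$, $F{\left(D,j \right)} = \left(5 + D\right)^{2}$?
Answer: $1449$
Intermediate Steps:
$W{\left(a \right)} = a^{2} + \left(5 + a\right)^{2} + 2 a$ ($W{\left(a \right)} = \left(a^{2} + 2 a\right) + \left(5 + a\right)^{2} = a^{2} + \left(5 + a\right)^{2} + 2 a$)
$\left(42 + 119\right) W{\left(-2 \right)} = \left(42 + 119\right) \left(25 + 2 \left(-2\right)^{2} + 12 \left(-2\right)\right) = 161 \left(25 + 2 \cdot 4 - 24\right) = 161 \left(25 + 8 - 24\right) = 161 \cdot 9 = 1449$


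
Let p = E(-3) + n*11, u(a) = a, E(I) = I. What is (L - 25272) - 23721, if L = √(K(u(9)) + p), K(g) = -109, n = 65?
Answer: -48993 + 3*√67 ≈ -48968.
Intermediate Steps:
p = 712 (p = -3 + 65*11 = -3 + 715 = 712)
L = 3*√67 (L = √(-109 + 712) = √603 = 3*√67 ≈ 24.556)
(L - 25272) - 23721 = (3*√67 - 25272) - 23721 = (-25272 + 3*√67) - 23721 = -48993 + 3*√67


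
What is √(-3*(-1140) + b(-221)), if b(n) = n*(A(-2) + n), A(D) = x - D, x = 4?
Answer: √50935 ≈ 225.69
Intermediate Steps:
A(D) = 4 - D
b(n) = n*(6 + n) (b(n) = n*((4 - 1*(-2)) + n) = n*((4 + 2) + n) = n*(6 + n))
√(-3*(-1140) + b(-221)) = √(-3*(-1140) - 221*(6 - 221)) = √(3420 - 221*(-215)) = √(3420 + 47515) = √50935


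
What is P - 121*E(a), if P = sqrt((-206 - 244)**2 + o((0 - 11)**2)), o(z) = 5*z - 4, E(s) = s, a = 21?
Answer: -2541 + sqrt(203101) ≈ -2090.3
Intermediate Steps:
o(z) = -4 + 5*z
P = sqrt(203101) (P = sqrt((-206 - 244)**2 + (-4 + 5*(0 - 11)**2)) = sqrt((-450)**2 + (-4 + 5*(-11)**2)) = sqrt(202500 + (-4 + 5*121)) = sqrt(202500 + (-4 + 605)) = sqrt(202500 + 601) = sqrt(203101) ≈ 450.67)
P - 121*E(a) = sqrt(203101) - 121*21 = sqrt(203101) - 1*2541 = sqrt(203101) - 2541 = -2541 + sqrt(203101)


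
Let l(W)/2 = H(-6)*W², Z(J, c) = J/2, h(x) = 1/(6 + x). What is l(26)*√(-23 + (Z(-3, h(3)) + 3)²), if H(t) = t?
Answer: -4056*I*√83 ≈ -36952.0*I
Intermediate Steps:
Z(J, c) = J/2 (Z(J, c) = J*(½) = J/2)
l(W) = -12*W² (l(W) = 2*(-6*W²) = -12*W²)
l(26)*√(-23 + (Z(-3, h(3)) + 3)²) = (-12*26²)*√(-23 + ((½)*(-3) + 3)²) = (-12*676)*√(-23 + (-3/2 + 3)²) = -8112*√(-23 + (3/2)²) = -8112*√(-23 + 9/4) = -4056*I*√83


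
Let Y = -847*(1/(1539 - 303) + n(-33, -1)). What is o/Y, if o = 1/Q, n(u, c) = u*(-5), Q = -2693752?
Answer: 309/116328351426826 ≈ 2.6563e-12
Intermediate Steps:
n(u, c) = -5*u
Y = -172738027/1236 (Y = -847*(1/(1539 - 303) - 5*(-33)) = -847*(1/1236 + 165) = -847*203941/1236 = -172738027/1236 ≈ -1.3976e+5)
o = -1/2693752 (o = 1/(-2693752) = -1/2693752 ≈ -3.7123e-7)
o/Y = -1/(2693752*(-172738027/1236)) = -1/2693752*(-1236/172738027) = 309/116328351426826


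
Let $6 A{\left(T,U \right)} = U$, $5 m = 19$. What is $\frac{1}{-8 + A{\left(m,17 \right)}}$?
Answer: $- \frac{6}{31} \approx -0.19355$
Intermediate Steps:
$m = \frac{19}{5}$ ($m = \frac{1}{5} \cdot 19 = \frac{19}{5} \approx 3.8$)
$A{\left(T,U \right)} = \frac{U}{6}$
$\frac{1}{-8 + A{\left(m,17 \right)}} = \frac{1}{-8 + \frac{1}{6} \cdot 17} = \frac{1}{-8 + \frac{17}{6}} = \frac{1}{- \frac{31}{6}} = - \frac{6}{31}$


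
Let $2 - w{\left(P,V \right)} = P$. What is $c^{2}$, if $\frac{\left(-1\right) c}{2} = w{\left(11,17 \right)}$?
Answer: $324$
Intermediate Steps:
$w{\left(P,V \right)} = 2 - P$
$c = 18$ ($c = - 2 \left(2 - 11\right) = \left(-2\right) \left(-9\right) = 18$)
$c^{2} = 18^{2} = 324$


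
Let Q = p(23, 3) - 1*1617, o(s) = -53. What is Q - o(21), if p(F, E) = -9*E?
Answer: -1591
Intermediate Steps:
Q = -1644 (Q = -9*3 - 1*1617 = -27 - 1617 = -1644)
Q - o(21) = -1644 - 1*(-53) = -1644 + 53 = -1591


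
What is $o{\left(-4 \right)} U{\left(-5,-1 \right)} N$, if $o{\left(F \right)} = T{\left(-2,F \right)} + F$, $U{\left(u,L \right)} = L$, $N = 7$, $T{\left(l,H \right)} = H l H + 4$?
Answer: $224$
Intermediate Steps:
$T{\left(l,H \right)} = 4 + l H^{2}$ ($T{\left(l,H \right)} = l H^{2} + 4 = 4 + l H^{2}$)
$o{\left(F \right)} = 4 + F - 2 F^{2}$ ($o{\left(F \right)} = \left(4 - 2 F^{2}\right) + F = 4 + F - 2 F^{2}$)
$o{\left(-4 \right)} U{\left(-5,-1 \right)} N = \left(4 - 4 - 2 \left(-4\right)^{2}\right) \left(-1\right) 7 = \left(4 - 4 - 32\right) \left(-1\right) 7 = \left(-32\right) \left(-1\right) 7 = 32 \cdot 7 = 224$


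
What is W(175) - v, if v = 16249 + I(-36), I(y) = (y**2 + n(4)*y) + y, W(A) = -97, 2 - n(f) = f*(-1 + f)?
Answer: -17966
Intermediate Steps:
n(f) = 2 - f*(-1 + f)
I(y) = y**2 - 9*y (I(y) = (y**2 + (2 + 4 - 1*4**2)*y) + y = (y**2 + (2 + 4 - 1*16)*y) + y = (y**2 + (2 + 4 - 16)*y) + y = (y**2 - 10*y) + y = y**2 - 9*y)
v = 17869 (v = 16249 - 36*(-9 - 36) = 16249 - 36*(-45) = 16249 + 1620 = 17869)
W(175) - v = -97 - 1*17869 = -97 - 17869 = -17966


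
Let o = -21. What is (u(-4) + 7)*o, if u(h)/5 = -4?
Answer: 273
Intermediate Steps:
u(h) = -20 (u(h) = 5*(-4) = -20)
(u(-4) + 7)*o = (-20 + 7)*(-21) = -13*(-21) = 273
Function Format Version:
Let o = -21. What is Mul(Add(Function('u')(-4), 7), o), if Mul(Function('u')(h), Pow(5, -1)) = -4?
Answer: 273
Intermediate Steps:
Function('u')(h) = -20 (Function('u')(h) = Mul(5, -4) = -20)
Mul(Add(Function('u')(-4), 7), o) = Mul(Add(-20, 7), -21) = Mul(-13, -21) = 273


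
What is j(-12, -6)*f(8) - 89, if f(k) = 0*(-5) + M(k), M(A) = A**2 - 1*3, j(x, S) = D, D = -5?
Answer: -394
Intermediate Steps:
j(x, S) = -5
M(A) = -3 + A**2 (M(A) = A**2 - 3 = -3 + A**2)
f(k) = -3 + k**2 (f(k) = 0*(-5) + (-3 + k**2) = 0 + (-3 + k**2) = -3 + k**2)
j(-12, -6)*f(8) - 89 = -5*(-3 + 8**2) - 89 = -5*(-3 + 64) - 89 = -5*61 - 89 = -305 - 89 = -394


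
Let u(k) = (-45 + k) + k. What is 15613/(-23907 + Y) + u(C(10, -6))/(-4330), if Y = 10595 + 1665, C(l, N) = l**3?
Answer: -18074835/10086302 ≈ -1.7920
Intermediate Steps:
u(k) = -45 + 2*k
Y = 12260
15613/(-23907 + Y) + u(C(10, -6))/(-4330) = 15613/(-23907 + 12260) + (-45 + 2*10**3)/(-4330) = 15613/(-11647) + (-45 + 2*1000)*(-1/4330) = 15613*(-1/11647) + (-45 + 2000)*(-1/4330) = -15613/11647 + 1955*(-1/4330) = -15613/11647 - 391/866 = -18074835/10086302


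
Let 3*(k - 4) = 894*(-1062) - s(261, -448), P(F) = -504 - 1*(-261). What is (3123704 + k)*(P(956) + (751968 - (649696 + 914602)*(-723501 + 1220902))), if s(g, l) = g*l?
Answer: -2214585028290614784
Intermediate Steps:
P(F) = -243 (P(F) = -504 + 261 = -243)
k = -277496 (k = 4 + (894*(-1062) - 261*(-448))/3 = 4 + (-949428 - 1*(-116928))/3 = 4 + (-949428 + 116928)/3 = 4 + (⅓)*(-832500) = 4 - 277500 = -277496)
(3123704 + k)*(P(956) + (751968 - (649696 + 914602)*(-723501 + 1220902))) = (3123704 - 277496)*(-243 + (751968 - (649696 + 914602)*(-723501 + 1220902))) = 2846208*(-243 + (751968 - 1564298*497401)) = 2846208*(-243 + (751968 - 1*778083389498)) = 2846208*(-243 + (751968 - 778083389498)) = 2846208*(-243 - 778082637530) = 2846208*(-778082637773) = -2214585028290614784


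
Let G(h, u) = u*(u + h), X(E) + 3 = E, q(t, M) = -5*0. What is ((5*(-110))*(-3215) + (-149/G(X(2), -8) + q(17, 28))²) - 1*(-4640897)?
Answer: 33225040249/5184 ≈ 6.4092e+6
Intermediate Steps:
q(t, M) = 0
X(E) = -3 + E
G(h, u) = u*(h + u)
((5*(-110))*(-3215) + (-149/G(X(2), -8) + q(17, 28))²) - 1*(-4640897) = ((5*(-110))*(-3215) + (-149/((-8*((-3 + 2) - 8))) + 0)²) - 1*(-4640897) = (-550*(-3215) + (-149/((-8*(-1 - 8))) + 0)²) + 4640897 = (1768250 + (-149/((-8*(-9))) + 0)²) + 4640897 = (1768250 + (-149/72 + 0)²) + 4640897 = (1768250 + (-149/72)²) + 4640897 = (1768250 + 22201/5184) + 4640897 = 9166630201/5184 + 4640897 = 33225040249/5184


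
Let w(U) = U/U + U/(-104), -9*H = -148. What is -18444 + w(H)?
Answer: -4315699/234 ≈ -18443.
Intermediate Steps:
H = 148/9 (H = -1/9*(-148) = 148/9 ≈ 16.444)
w(U) = 1 - U/104 (w(U) = 1 + U*(-1/104) = 1 - U/104)
-18444 + w(H) = -18444 + (1 - 1/104*148/9) = -18444 + (1 - 37/234) = -18444 + 197/234 = -4315699/234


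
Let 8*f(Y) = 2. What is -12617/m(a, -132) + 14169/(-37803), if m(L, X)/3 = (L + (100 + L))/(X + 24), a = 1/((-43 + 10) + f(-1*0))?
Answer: 62476666288/13747691 ≈ 4544.5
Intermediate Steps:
f(Y) = 1/4 (f(Y) = (1/8)*2 = 1/4)
a = -4/131 (a = 1/((-43 + 10) + 1/4) = 1/(-33 + 1/4) = 1/(-131/4) = -4/131 ≈ -0.030534)
m(L, X) = 3*(100 + 2*L)/(24 + X) (m(L, X) = 3*((L + (100 + L))/(X + 24)) = 3*((100 + 2*L)/(24 + X)) = 3*(100 + 2*L)/(24 + X))
-12617/m(a, -132) + 14169/(-37803) = -12617*(24 - 132)/(6*(50 - 4/131)) + 14169/(-37803) = -12617/(6*(6546/131)/(-108)) + 14169*(-1/37803) = -12617/(6*(-1/108)*(6546/131)) - 4723/12601 = -12617/(-1091/393) - 4723/12601 = -12617*(-393/1091) - 4723/12601 = 4958481/1091 - 4723/12601 = 62476666288/13747691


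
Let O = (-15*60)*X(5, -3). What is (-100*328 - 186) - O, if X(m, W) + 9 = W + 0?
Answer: -43786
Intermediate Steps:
X(m, W) = -9 + W (X(m, W) = -9 + (W + 0) = -9 + W)
O = 10800 (O = (-15*60)*(-9 - 3) = -900*(-12) = 10800)
(-100*328 - 186) - O = (-100*328 - 186) - 1*10800 = (-32800 - 186) - 10800 = -32986 - 10800 = -43786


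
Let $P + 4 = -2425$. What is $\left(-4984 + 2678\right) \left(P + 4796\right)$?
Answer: $-5458302$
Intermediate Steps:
$P = -2429$ ($P = -4 - 2425 = -2429$)
$\left(-4984 + 2678\right) \left(P + 4796\right) = \left(-4984 + 2678\right) \left(-2429 + 4796\right) = \left(-2306\right) 2367 = -5458302$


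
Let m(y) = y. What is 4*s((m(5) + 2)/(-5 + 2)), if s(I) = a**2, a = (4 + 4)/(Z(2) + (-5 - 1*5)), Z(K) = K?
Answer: 4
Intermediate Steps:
a = -1 (a = (4 + 4)/(2 + (-5 - 1*5)) = 8/(2 + (-5 - 5)) = 8/(2 - 10) = 8/(-8) = 8*(-1/8) = -1)
s(I) = 1 (s(I) = (-1)**2 = 1)
4*s((m(5) + 2)/(-5 + 2)) = 4*1 = 4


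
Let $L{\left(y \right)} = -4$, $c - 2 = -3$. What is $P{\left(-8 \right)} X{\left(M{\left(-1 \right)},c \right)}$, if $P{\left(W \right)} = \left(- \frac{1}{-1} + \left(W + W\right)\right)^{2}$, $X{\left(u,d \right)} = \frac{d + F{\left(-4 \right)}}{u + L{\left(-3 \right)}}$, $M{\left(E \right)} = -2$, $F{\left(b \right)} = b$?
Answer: $\frac{375}{2} \approx 187.5$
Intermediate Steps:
$c = -1$ ($c = 2 - 3 = -1$)
$X{\left(u,d \right)} = \frac{-4 + d}{-4 + u}$ ($X{\left(u,d \right)} = \frac{d - 4}{u - 4} = \frac{-4 + d}{-4 + u}$)
$P{\left(W \right)} = \left(1 + 2 W\right)^{2}$ ($P{\left(W \right)} = \left(\left(-1\right) \left(-1\right) + 2 W\right)^{2} = \left(1 + 2 W\right)^{2}$)
$P{\left(-8 \right)} X{\left(M{\left(-1 \right)},c \right)} = \left(1 + 2 \left(-8\right)\right)^{2} \frac{-4 - 1}{-4 - 2} = \left(1 - 16\right)^{2} \frac{1}{-6} \left(-5\right) = \left(-15\right)^{2} \left(\left(- \frac{1}{6}\right) \left(-5\right)\right) = 225 \cdot \frac{5}{6} = \frac{375}{2}$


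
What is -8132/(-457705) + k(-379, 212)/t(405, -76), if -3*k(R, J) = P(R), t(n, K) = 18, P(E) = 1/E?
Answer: 166887217/9367390530 ≈ 0.017816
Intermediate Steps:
k(R, J) = -1/(3*R)
-8132/(-457705) + k(-379, 212)/t(405, -76) = -8132/(-457705) - 1/3/(-379)/18 = -8132*(-1/457705) - 1/3*(-1/379)*(1/18) = 8132/457705 + (1/1137)*(1/18) = 8132/457705 + 1/20466 = 166887217/9367390530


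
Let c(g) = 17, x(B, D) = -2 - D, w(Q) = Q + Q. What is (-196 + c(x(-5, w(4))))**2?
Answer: 32041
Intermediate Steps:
w(Q) = 2*Q
(-196 + c(x(-5, w(4))))**2 = (-196 + 17)**2 = (-179)**2 = 32041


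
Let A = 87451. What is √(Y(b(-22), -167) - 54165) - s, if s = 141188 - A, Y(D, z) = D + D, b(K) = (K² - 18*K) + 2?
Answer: -53737 + I*√52401 ≈ -53737.0 + 228.91*I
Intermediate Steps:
b(K) = 2 + K² - 18*K
Y(D, z) = 2*D
s = 53737 (s = 141188 - 1*87451 = 141188 - 87451 = 53737)
√(Y(b(-22), -167) - 54165) - s = √(2*(2 + (-22)² - 18*(-22)) - 54165) - 1*53737 = √(2*(2 + 484 + 396) - 54165) - 53737 = √(2*882 - 54165) - 53737 = √(1764 - 54165) - 53737 = √(-52401) - 53737 = I*√52401 - 53737 = -53737 + I*√52401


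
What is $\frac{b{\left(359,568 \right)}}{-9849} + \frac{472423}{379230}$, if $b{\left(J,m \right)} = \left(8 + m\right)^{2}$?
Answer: $- \frac{40388839451}{1245012090} \approx -32.44$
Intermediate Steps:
$\frac{b{\left(359,568 \right)}}{-9849} + \frac{472423}{379230} = \frac{\left(8 + 568\right)^{2}}{-9849} + \frac{472423}{379230} = 576^{2} \left(- \frac{1}{9849}\right) + 472423 \cdot \frac{1}{379230} = 331776 \left(- \frac{1}{9849}\right) + \frac{472423}{379230} = - \frac{110592}{3283} + \frac{472423}{379230} = - \frac{40388839451}{1245012090}$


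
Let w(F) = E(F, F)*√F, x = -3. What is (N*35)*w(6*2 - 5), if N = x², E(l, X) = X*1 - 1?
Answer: 1890*√7 ≈ 5000.5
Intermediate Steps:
E(l, X) = -1 + X (E(l, X) = X - 1 = -1 + X)
N = 9 (N = (-3)² = 9)
w(F) = √F*(-1 + F) (w(F) = (-1 + F)*√F = √F*(-1 + F))
(N*35)*w(6*2 - 5) = (9*35)*(√(6*2 - 5)*(-1 + (6*2 - 5))) = 315*(√(12 - 5)*(-1 + (12 - 5))) = 315*(√7*(-1 + 7)) = 315*(√7*6) = 315*(6*√7) = 1890*√7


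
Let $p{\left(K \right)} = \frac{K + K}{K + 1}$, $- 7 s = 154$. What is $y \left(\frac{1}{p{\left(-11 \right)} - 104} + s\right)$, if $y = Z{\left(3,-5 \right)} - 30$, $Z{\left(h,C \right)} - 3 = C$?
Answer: $\frac{358496}{509} \approx 704.31$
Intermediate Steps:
$s = -22$ ($s = \left(- \frac{1}{7}\right) 154 = -22$)
$p{\left(K \right)} = \frac{2 K}{1 + K}$
$Z{\left(h,C \right)} = 3 + C$
$y = -32$ ($y = \left(3 - 5\right) - 30 = -2 - 30 = -32$)
$y \left(\frac{1}{p{\left(-11 \right)} - 104} + s\right) = - 32 \left(\frac{1}{2 \left(-11\right) \frac{1}{1 - 11} - 104} - 22\right) = - 32 \left(\frac{1}{2 \left(-11\right) \frac{1}{-10} - 104} - 22\right) = - 32 \left(\frac{1}{2 \left(-11\right) \left(- \frac{1}{10}\right) - 104} - 22\right) = - 32 \left(\frac{1}{\frac{11}{5} - 104} - 22\right) = - 32 \left(\frac{1}{- \frac{509}{5}} - 22\right) = - 32 \left(- \frac{5}{509} - 22\right) = \left(-32\right) \left(- \frac{11203}{509}\right) = \frac{358496}{509}$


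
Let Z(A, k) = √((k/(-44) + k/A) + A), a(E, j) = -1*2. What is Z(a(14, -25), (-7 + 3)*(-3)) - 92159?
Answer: -92159 + I*√1001/11 ≈ -92159.0 + 2.8762*I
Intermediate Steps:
a(E, j) = -2
Z(A, k) = √(A - k/44 + k/A) (Z(A, k) = √((k*(-1/44) + k/A) + A) = √((-k/44 + k/A) + A) = √(A - k/44 + k/A))
Z(a(14, -25), (-7 + 3)*(-3)) - 92159 = √(-11*(-7 + 3)*(-3) + 484*(-2) + 484*((-7 + 3)*(-3))/(-2))/22 - 92159 = √(-(-44)*(-3) - 968 + 484*(-4*(-3))*(-½))/22 - 92159 = √(-11*12 - 968 + 484*12*(-½))/22 - 92159 = √(-132 - 968 - 2904)/22 - 92159 = √(-4004)/22 - 92159 = (2*I*√1001)/22 - 92159 = I*√1001/11 - 92159 = -92159 + I*√1001/11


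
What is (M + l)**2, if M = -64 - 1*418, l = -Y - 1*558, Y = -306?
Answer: 538756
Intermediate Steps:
l = -252 (l = -1*(-306) - 1*558 = 306 - 558 = -252)
M = -482 (M = -64 - 418 = -482)
(M + l)**2 = (-482 - 252)**2 = (-734)**2 = 538756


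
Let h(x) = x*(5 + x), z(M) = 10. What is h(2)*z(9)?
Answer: 140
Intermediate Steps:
h(2)*z(9) = (2*(5 + 2))*10 = (2*7)*10 = 14*10 = 140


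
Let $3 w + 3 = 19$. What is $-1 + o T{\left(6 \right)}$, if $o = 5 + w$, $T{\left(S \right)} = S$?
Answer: $61$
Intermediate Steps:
$w = \frac{16}{3}$ ($w = -1 + \frac{1}{3} \cdot 19 = -1 + \frac{19}{3} = \frac{16}{3} \approx 5.3333$)
$o = \frac{31}{3}$ ($o = 5 + \frac{16}{3} = \frac{31}{3} \approx 10.333$)
$-1 + o T{\left(6 \right)} = -1 + \frac{31}{3} \cdot 6 = -1 + 62 = 61$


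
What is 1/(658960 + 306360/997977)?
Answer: 332659/219209076760 ≈ 1.5175e-6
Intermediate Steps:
1/(658960 + 306360/997977) = 1/(658960 + 306360*(1/997977)) = 1/(658960 + 102120/332659) = 1/(219209076760/332659) = 332659/219209076760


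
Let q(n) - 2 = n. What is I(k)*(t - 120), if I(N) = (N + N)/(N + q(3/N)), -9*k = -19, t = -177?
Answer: -9747/43 ≈ -226.67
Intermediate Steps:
k = 19/9 (k = -1/9*(-19) = 19/9 ≈ 2.1111)
q(n) = 2 + n
I(N) = 2*N/(2 + N + 3/N) (I(N) = (N + N)/(N + (2 + 3/N)) = (2*N)/(2 + N + 3/N) = 2*N/(2 + N + 3/N))
I(k)*(t - 120) = (2*(19/9)**2/(3 + (19/9)**2 + 2*(19/9)))*(-177 - 120) = (2*(361/81)/(3 + 361/81 + 38/9))*(-297) = (2*(361/81)/(946/81))*(-297) = (2*(361/81)*(81/946))*(-297) = (361/473)*(-297) = -9747/43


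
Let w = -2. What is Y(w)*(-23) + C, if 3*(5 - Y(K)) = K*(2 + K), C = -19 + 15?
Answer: -119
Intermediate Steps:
C = -4
Y(K) = 5 - K*(2 + K)/3
Y(w)*(-23) + C = (5 - ⅔*(-2) - ⅓*(-2)²)*(-23) - 4 = (5 + 4/3 - ⅓*4)*(-23) - 4 = (5 + 4/3 - 4/3)*(-23) - 4 = 5*(-23) - 4 = -115 - 4 = -119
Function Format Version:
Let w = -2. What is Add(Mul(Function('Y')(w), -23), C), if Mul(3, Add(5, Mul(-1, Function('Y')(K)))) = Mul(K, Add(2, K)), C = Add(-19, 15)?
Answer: -119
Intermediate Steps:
C = -4
Function('Y')(K) = Add(5, Mul(Rational(-1, 3), K, Add(2, K))) (Function('Y')(K) = Add(5, Mul(Rational(-1, 3), Mul(K, Add(2, K)))) = Add(5, Mul(Rational(-1, 3), K, Add(2, K))))
Add(Mul(Function('Y')(w), -23), C) = Add(Mul(Add(5, Mul(Rational(-2, 3), -2), Mul(Rational(-1, 3), Pow(-2, 2))), -23), -4) = Add(Mul(Add(5, Rational(4, 3), Mul(Rational(-1, 3), 4)), -23), -4) = Add(Mul(Add(5, Rational(4, 3), Rational(-4, 3)), -23), -4) = Add(Mul(5, -23), -4) = Add(-115, -4) = -119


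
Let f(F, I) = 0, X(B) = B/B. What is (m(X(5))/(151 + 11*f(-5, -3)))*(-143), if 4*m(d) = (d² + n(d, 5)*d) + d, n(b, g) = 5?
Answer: -1001/604 ≈ -1.6573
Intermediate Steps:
X(B) = 1
m(d) = d²/4 + 3*d/2 (m(d) = ((d² + 5*d) + d)/4 = (d² + 6*d)/4 = d²/4 + 3*d/2)
(m(X(5))/(151 + 11*f(-5, -3)))*(-143) = (((¼)*1*(6 + 1))/(151 + 11*0))*(-143) = (((¼)*1*7)/(151 + 0))*(-143) = ((7/4)/151)*(-143) = ((7/4)*(1/151))*(-143) = (7/604)*(-143) = -1001/604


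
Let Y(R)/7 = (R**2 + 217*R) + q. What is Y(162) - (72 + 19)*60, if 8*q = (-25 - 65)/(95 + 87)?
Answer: 44129859/104 ≈ 4.2433e+5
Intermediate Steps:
q = -45/728 (q = ((-25 - 65)/(95 + 87))/8 = (-90/182)/8 = (-90*1/182)/8 = (1/8)*(-45/91) = -45/728 ≈ -0.061813)
Y(R) = -45/104 + 7*R**2 + 1519*R (Y(R) = 7*((R**2 + 217*R) - 45/728) = 7*(-45/728 + R**2 + 217*R) = -45/104 + 7*R**2 + 1519*R)
Y(162) - (72 + 19)*60 = (-45/104 + 7*162**2 + 1519*162) - (72 + 19)*60 = (-45/104 + 7*26244 + 246078) - 91*60 = (-45/104 + 183708 + 246078) - 1*5460 = 44697699/104 - 5460 = 44129859/104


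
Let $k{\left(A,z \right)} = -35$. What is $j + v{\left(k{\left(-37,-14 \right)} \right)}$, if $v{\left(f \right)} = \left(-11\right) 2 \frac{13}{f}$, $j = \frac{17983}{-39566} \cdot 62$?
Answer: $- \frac{13853617}{692405} \approx -20.008$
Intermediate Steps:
$j = - \frac{557473}{19783}$ ($j = 17983 \left(- \frac{1}{39566}\right) 62 = \left(- \frac{17983}{39566}\right) 62 = - \frac{557473}{19783} \approx -28.179$)
$v{\left(f \right)} = - \frac{286}{f}$ ($v{\left(f \right)} = - 22 \frac{13}{f} = - \frac{286}{f}$)
$j + v{\left(k{\left(-37,-14 \right)} \right)} = - \frac{557473}{19783} - \frac{286}{-35} = - \frac{557473}{19783} - - \frac{286}{35} = - \frac{557473}{19783} + \frac{286}{35} = - \frac{13853617}{692405}$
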